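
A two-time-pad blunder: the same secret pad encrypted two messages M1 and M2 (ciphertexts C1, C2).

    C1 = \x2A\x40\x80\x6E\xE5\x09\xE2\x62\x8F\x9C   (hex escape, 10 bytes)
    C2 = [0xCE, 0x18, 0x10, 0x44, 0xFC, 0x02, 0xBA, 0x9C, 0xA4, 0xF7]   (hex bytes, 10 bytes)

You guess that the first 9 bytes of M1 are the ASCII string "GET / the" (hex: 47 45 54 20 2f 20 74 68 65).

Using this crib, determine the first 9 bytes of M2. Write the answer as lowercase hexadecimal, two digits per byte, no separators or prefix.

First, C1 ⊕ C2 = (M1 ⊕ K) ⊕ (M2 ⊕ K) = M1 ⊕ M2, so the key drops out. Then M2 = (M1 ⊕ M2) ⊕ M1 over the first 9 bytes.
byte 0: (2a ⊕ ce) ⊕ 47 = e4 ⊕ 47 = a3
byte 1: (40 ⊕ 18) ⊕ 45 = 58 ⊕ 45 = 1d
byte 2: (80 ⊕ 10) ⊕ 54 = 90 ⊕ 54 = c4
byte 3: (6e ⊕ 44) ⊕ 20 = 2a ⊕ 20 = 0a
byte 4: (e5 ⊕ fc) ⊕ 2f = 19 ⊕ 2f = 36
byte 5: (09 ⊕ 02) ⊕ 20 = 0b ⊕ 20 = 2b
byte 6: (e2 ⊕ ba) ⊕ 74 = 58 ⊕ 74 = 2c
byte 7: (62 ⊕ 9c) ⊕ 68 = fe ⊕ 68 = 96
byte 8: (8f ⊕ a4) ⊕ 65 = 2b ⊕ 65 = 4e

a31dc40a362b2c964e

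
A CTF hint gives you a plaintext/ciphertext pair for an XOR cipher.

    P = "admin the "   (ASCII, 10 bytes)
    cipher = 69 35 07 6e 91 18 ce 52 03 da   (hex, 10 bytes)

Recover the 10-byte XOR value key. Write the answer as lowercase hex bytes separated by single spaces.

08 51 6a 07 ff 38 ba 3a 66 fa

Since cipher = P ⊕ key, XORing both sides with P gives key = P ⊕ cipher.
byte 0: 61 ⊕ 69 = 08
byte 1: 64 ⊕ 35 = 51
byte 2: 6d ⊕ 07 = 6a
byte 3: 69 ⊕ 6e = 07
byte 4: 6e ⊕ 91 = ff
byte 5: 20 ⊕ 18 = 38
byte 6: 74 ⊕ ce = ba
byte 7: 68 ⊕ 52 = 3a
byte 8: 65 ⊕ 03 = 66
byte 9: 20 ⊕ da = fa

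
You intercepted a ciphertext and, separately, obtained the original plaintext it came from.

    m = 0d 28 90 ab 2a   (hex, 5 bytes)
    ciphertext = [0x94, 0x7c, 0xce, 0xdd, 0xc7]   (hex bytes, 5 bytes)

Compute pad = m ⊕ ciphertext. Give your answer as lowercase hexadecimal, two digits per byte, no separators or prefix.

Since ciphertext = m ⊕ pad, XORing both sides with m gives pad = m ⊕ ciphertext.
byte 0: 0d ⊕ 94 = 99
byte 1: 28 ⊕ 7c = 54
byte 2: 90 ⊕ ce = 5e
byte 3: ab ⊕ dd = 76
byte 4: 2a ⊕ c7 = ed

99545e76ed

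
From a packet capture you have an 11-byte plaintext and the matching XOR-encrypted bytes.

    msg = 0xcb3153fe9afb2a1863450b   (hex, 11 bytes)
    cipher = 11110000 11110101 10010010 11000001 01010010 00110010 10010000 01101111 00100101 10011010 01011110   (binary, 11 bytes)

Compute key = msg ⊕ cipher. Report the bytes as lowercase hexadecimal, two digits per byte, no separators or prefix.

Since cipher = msg ⊕ key, XORing both sides with msg gives key = msg ⊕ cipher.
byte 0: cb xor f0 = 3b
byte 1: 31 xor f5 = c4
byte 2: 53 xor 92 = c1
byte 3: fe xor c1 = 3f
byte 4: 9a xor 52 = c8
byte 5: fb xor 32 = c9
byte 6: 2a xor 90 = ba
byte 7: 18 xor 6f = 77
byte 8: 63 xor 25 = 46
byte 9: 45 xor 9a = df
byte 10: 0b xor 5e = 55

3bc4c13fc8c9ba7746df55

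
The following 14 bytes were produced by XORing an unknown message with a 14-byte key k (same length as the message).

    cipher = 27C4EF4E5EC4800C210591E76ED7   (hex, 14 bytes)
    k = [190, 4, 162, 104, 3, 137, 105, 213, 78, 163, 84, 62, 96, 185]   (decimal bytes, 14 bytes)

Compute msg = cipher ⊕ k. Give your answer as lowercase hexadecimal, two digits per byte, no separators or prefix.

XOR is its own inverse, so applying the key byte-wise gives the result directly.
byte 0: 27 xor be = 99
byte 1: c4 xor 04 = c0
byte 2: ef xor a2 = 4d
byte 3: 4e xor 68 = 26
byte 4: 5e xor 03 = 5d
byte 5: c4 xor 89 = 4d
byte 6: 80 xor 69 = e9
byte 7: 0c xor d5 = d9
byte 8: 21 xor 4e = 6f
byte 9: 05 xor a3 = a6
byte 10: 91 xor 54 = c5
byte 11: e7 xor 3e = d9
byte 12: 6e xor 60 = 0e
byte 13: d7 xor b9 = 6e

99c04d265d4de9d96fa6c5d90e6e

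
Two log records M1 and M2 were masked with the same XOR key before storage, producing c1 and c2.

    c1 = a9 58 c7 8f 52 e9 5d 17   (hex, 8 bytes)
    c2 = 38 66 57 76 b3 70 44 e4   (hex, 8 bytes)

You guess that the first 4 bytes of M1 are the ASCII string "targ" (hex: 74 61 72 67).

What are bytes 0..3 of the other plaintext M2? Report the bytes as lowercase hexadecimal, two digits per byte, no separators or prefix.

e55fe29e

First, c1 ⊕ c2 = (M1 ⊕ K) ⊕ (M2 ⊕ K) = M1 ⊕ M2, so the key drops out. Then M2 = (M1 ⊕ M2) ⊕ M1 over the first 4 bytes.
byte 0: (a9 ^ 38) ^ 74 = 91 ^ 74 = e5
byte 1: (58 ^ 66) ^ 61 = 3e ^ 61 = 5f
byte 2: (c7 ^ 57) ^ 72 = 90 ^ 72 = e2
byte 3: (8f ^ 76) ^ 67 = f9 ^ 67 = 9e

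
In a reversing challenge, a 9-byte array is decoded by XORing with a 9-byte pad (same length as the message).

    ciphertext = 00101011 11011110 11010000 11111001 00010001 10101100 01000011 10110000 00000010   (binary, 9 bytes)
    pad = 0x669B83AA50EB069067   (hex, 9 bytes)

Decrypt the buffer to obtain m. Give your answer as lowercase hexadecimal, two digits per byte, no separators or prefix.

XOR is its own inverse, so applying the key byte-wise gives the result directly.
byte 0: 00101011 ^ 01100110 = 01001101
byte 1: 11011110 ^ 10011011 = 01000101
byte 2: 11010000 ^ 10000011 = 01010011
byte 3: 11111001 ^ 10101010 = 01010011
byte 4: 00010001 ^ 01010000 = 01000001
byte 5: 10101100 ^ 11101011 = 01000111
byte 6: 01000011 ^ 00000110 = 01000101
byte 7: 10110000 ^ 10010000 = 00100000
byte 8: 00000010 ^ 01100111 = 01100101

4d4553534147452065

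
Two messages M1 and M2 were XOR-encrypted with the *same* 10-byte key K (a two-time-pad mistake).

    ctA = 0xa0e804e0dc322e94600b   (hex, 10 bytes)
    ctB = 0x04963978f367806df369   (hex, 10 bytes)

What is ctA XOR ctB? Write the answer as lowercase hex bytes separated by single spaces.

ctA ⊕ ctB = (M1 ⊕ K) ⊕ (M2 ⊕ K) = M1 ⊕ M2 — the shared key cancels under XOR.
a0 ⊕ 04 = a4
e8 ⊕ 96 = 7e
04 ⊕ 39 = 3d
e0 ⊕ 78 = 98
dc ⊕ f3 = 2f
32 ⊕ 67 = 55
2e ⊕ 80 = ae
94 ⊕ 6d = f9
60 ⊕ f3 = 93
0b ⊕ 69 = 62

a4 7e 3d 98 2f 55 ae f9 93 62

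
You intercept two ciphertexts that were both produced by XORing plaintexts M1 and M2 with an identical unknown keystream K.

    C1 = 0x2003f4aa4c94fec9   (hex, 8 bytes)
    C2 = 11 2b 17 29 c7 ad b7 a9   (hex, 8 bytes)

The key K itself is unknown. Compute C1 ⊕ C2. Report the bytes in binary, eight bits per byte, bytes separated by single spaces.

C1 ⊕ C2 = (M1 ⊕ K) ⊕ (M2 ⊕ K) = M1 ⊕ M2 — the shared key cancels under XOR.
byte 0: 00100000 ^ 00010001 = 00110001
byte 1: 00000011 ^ 00101011 = 00101000
byte 2: 11110100 ^ 00010111 = 11100011
byte 3: 10101010 ^ 00101001 = 10000011
byte 4: 01001100 ^ 11000111 = 10001011
byte 5: 10010100 ^ 10101101 = 00111001
byte 6: 11111110 ^ 10110111 = 01001001
byte 7: 11001001 ^ 10101001 = 01100000

00110001 00101000 11100011 10000011 10001011 00111001 01001001 01100000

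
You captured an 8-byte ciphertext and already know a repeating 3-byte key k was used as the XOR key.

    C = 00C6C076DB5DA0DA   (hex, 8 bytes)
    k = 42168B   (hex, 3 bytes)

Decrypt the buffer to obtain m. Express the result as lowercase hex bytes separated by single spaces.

The 3-byte key repeats, so the effective keystream is 42 16 8b 42 16 8b 42 16.
byte 0: 00000000 xor 01000010 = 01000010
byte 1: 11000110 xor 00010110 = 11010000
byte 2: 11000000 xor 10001011 = 01001011
byte 3: 01110110 xor 01000010 = 00110100
byte 4: 11011011 xor 00010110 = 11001101
byte 5: 01011101 xor 10001011 = 11010110
byte 6: 10100000 xor 01000010 = 11100010
byte 7: 11011010 xor 00010110 = 11001100

42 d0 4b 34 cd d6 e2 cc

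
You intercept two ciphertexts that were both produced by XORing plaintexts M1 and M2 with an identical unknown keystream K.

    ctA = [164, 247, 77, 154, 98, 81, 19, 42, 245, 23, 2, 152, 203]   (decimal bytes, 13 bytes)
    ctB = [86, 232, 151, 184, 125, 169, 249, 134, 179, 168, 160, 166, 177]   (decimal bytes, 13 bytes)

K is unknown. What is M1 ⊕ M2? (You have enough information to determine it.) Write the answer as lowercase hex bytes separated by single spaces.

ctA ⊕ ctB = (M1 ⊕ K) ⊕ (M2 ⊕ K) = M1 ⊕ M2 — the shared key cancels under XOR.
164 ^  86 = 242
247 ^ 232 =  31
 77 ^ 151 = 218
154 ^ 184 =  34
 98 ^ 125 =  31
 81 ^ 169 = 248
 19 ^ 249 = 234
 42 ^ 134 = 172
245 ^ 179 =  70
 23 ^ 168 = 191
  2 ^ 160 = 162
152 ^ 166 =  62
203 ^ 177 = 122

f2 1f da 22 1f f8 ea ac 46 bf a2 3e 7a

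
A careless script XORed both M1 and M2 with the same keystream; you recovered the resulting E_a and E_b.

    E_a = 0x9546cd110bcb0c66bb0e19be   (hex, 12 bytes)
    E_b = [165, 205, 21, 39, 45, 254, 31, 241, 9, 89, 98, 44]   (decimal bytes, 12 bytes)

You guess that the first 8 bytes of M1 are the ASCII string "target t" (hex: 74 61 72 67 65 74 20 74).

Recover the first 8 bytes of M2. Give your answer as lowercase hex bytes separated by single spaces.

44 ea aa 51 43 41 33 e3

First, E_a ⊕ E_b = (M1 ⊕ K) ⊕ (M2 ⊕ K) = M1 ⊕ M2, so the key drops out. Then M2 = (M1 ⊕ M2) ⊕ M1 over the first 8 bytes.
byte 0: (95 xor a5) xor 74 = 30 xor 74 = 44
byte 1: (46 xor cd) xor 61 = 8b xor 61 = ea
byte 2: (cd xor 15) xor 72 = d8 xor 72 = aa
byte 3: (11 xor 27) xor 67 = 36 xor 67 = 51
byte 4: (0b xor 2d) xor 65 = 26 xor 65 = 43
byte 5: (cb xor fe) xor 74 = 35 xor 74 = 41
byte 6: (0c xor 1f) xor 20 = 13 xor 20 = 33
byte 7: (66 xor f1) xor 74 = 97 xor 74 = e3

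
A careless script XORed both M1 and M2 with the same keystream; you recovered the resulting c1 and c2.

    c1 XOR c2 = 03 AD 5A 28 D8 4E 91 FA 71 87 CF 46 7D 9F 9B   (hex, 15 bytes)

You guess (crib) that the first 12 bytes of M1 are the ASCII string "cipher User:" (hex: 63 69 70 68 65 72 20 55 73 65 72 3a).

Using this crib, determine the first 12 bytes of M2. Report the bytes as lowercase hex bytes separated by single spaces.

Since c1 ⊕ c2 = M1 ⊕ M2, XORing with the guessed M1 bytes yields the corresponding M2 bytes: M2 = (c1 ⊕ c2) ⊕ M1.
03 ⊕ 63 = 60
ad ⊕ 69 = c4
5a ⊕ 70 = 2a
28 ⊕ 68 = 40
d8 ⊕ 65 = bd
4e ⊕ 72 = 3c
91 ⊕ 20 = b1
fa ⊕ 55 = af
71 ⊕ 73 = 02
87 ⊕ 65 = e2
cf ⊕ 72 = bd
46 ⊕ 3a = 7c

60 c4 2a 40 bd 3c b1 af 02 e2 bd 7c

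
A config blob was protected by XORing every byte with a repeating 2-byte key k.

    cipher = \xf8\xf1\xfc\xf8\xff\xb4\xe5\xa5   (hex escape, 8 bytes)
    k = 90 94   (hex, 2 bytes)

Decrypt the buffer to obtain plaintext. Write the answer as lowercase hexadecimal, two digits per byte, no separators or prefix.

68656c6c6f207531

The 2-byte key repeats, so the effective keystream is 90 94 90 94 90 94 90 94.
byte 0: f8 ⊕ 90 = 68
byte 1: f1 ⊕ 94 = 65
byte 2: fc ⊕ 90 = 6c
byte 3: f8 ⊕ 94 = 6c
byte 4: ff ⊕ 90 = 6f
byte 5: b4 ⊕ 94 = 20
byte 6: e5 ⊕ 90 = 75
byte 7: a5 ⊕ 94 = 31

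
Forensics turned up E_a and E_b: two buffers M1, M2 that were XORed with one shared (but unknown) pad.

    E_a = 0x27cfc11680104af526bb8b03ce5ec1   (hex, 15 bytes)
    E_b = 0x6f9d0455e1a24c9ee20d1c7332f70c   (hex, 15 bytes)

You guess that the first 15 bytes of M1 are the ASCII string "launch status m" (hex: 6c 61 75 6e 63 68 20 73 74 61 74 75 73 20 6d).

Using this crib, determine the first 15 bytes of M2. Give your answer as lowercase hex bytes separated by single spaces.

24 33 b0 2d 02 da 26 18 b0 d7 e3 05 8f 89 a0

First, E_a ⊕ E_b = (M1 ⊕ K) ⊕ (M2 ⊕ K) = M1 ⊕ M2, so the key drops out. Then M2 = (M1 ⊕ M2) ⊕ M1 over the first 15 bytes.
byte 0: (27 ⊕ 6f) ⊕ 6c = 48 ⊕ 6c = 24
byte 1: (cf ⊕ 9d) ⊕ 61 = 52 ⊕ 61 = 33
byte 2: (c1 ⊕ 04) ⊕ 75 = c5 ⊕ 75 = b0
byte 3: (16 ⊕ 55) ⊕ 6e = 43 ⊕ 6e = 2d
byte 4: (80 ⊕ e1) ⊕ 63 = 61 ⊕ 63 = 02
byte 5: (10 ⊕ a2) ⊕ 68 = b2 ⊕ 68 = da
byte 6: (4a ⊕ 4c) ⊕ 20 = 06 ⊕ 20 = 26
byte 7: (f5 ⊕ 9e) ⊕ 73 = 6b ⊕ 73 = 18
byte 8: (26 ⊕ e2) ⊕ 74 = c4 ⊕ 74 = b0
byte 9: (bb ⊕ 0d) ⊕ 61 = b6 ⊕ 61 = d7
byte 10: (8b ⊕ 1c) ⊕ 74 = 97 ⊕ 74 = e3
byte 11: (03 ⊕ 73) ⊕ 75 = 70 ⊕ 75 = 05
byte 12: (ce ⊕ 32) ⊕ 73 = fc ⊕ 73 = 8f
byte 13: (5e ⊕ f7) ⊕ 20 = a9 ⊕ 20 = 89
byte 14: (c1 ⊕ 0c) ⊕ 6d = cd ⊕ 6d = a0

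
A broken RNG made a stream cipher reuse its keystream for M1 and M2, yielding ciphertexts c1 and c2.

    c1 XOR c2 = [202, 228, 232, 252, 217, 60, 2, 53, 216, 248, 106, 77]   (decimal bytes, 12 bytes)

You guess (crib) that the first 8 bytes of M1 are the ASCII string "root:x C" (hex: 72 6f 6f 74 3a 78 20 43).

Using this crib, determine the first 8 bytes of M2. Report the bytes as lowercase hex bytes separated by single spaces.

b8 8b 87 88 e3 44 22 76

Since c1 ⊕ c2 = M1 ⊕ M2, XORing with the guessed M1 bytes yields the corresponding M2 bytes: M2 = (c1 ⊕ c2) ⊕ M1.
ca ⊕ 72 = b8
e4 ⊕ 6f = 8b
e8 ⊕ 6f = 87
fc ⊕ 74 = 88
d9 ⊕ 3a = e3
3c ⊕ 78 = 44
02 ⊕ 20 = 22
35 ⊕ 43 = 76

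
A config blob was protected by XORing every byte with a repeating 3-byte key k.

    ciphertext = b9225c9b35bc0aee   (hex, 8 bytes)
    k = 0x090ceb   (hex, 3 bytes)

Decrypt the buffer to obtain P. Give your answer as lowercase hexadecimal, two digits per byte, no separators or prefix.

The 3-byte key repeats, so the effective keystream is 09 0c eb 09 0c eb 09 0c.
byte 0: b9 xor 09 = b0
byte 1: 22 xor 0c = 2e
byte 2: 5c xor eb = b7
byte 3: 9b xor 09 = 92
byte 4: 35 xor 0c = 39
byte 5: bc xor eb = 57
byte 6: 0a xor 09 = 03
byte 7: ee xor 0c = e2

b02eb792395703e2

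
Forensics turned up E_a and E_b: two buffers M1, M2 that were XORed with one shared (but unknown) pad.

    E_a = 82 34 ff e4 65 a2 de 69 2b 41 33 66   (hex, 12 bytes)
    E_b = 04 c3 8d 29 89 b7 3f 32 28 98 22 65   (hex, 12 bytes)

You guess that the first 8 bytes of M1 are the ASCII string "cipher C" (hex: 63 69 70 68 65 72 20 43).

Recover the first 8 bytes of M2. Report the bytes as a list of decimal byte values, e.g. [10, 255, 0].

First, E_a ⊕ E_b = (M1 ⊕ K) ⊕ (M2 ⊕ K) = M1 ⊕ M2, so the key drops out. Then M2 = (M1 ⊕ M2) ⊕ M1 over the first 8 bytes.
byte 0: (82 ^ 04) ^ 63 = 86 ^ 63 = e5
byte 1: (34 ^ c3) ^ 69 = f7 ^ 69 = 9e
byte 2: (ff ^ 8d) ^ 70 = 72 ^ 70 = 02
byte 3: (e4 ^ 29) ^ 68 = cd ^ 68 = a5
byte 4: (65 ^ 89) ^ 65 = ec ^ 65 = 89
byte 5: (a2 ^ b7) ^ 72 = 15 ^ 72 = 67
byte 6: (de ^ 3f) ^ 20 = e1 ^ 20 = c1
byte 7: (69 ^ 32) ^ 43 = 5b ^ 43 = 18

[229, 158, 2, 165, 137, 103, 193, 24]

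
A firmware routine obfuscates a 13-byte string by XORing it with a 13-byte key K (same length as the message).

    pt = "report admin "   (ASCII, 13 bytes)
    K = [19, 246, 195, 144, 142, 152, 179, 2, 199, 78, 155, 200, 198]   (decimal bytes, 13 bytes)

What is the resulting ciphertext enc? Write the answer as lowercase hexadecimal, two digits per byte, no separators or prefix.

byte 0: 72 XOR 13 = 61
byte 1: 65 XOR f6 = 93
byte 2: 70 XOR c3 = b3
byte 3: 6f XOR 90 = ff
byte 4: 72 XOR 8e = fc
byte 5: 74 XOR 98 = ec
byte 6: 20 XOR b3 = 93
byte 7: 61 XOR 02 = 63
byte 8: 64 XOR c7 = a3
byte 9: 6d XOR 4e = 23
byte 10: 69 XOR 9b = f2
byte 11: 6e XOR c8 = a6
byte 12: 20 XOR c6 = e6

6193b3fffcec9363a323f2a6e6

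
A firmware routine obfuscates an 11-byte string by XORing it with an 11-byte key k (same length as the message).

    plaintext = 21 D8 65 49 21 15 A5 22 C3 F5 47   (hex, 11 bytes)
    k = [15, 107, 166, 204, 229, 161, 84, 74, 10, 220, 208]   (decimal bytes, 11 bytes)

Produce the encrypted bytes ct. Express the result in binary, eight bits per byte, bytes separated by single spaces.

XOR is its own inverse, so applying the key byte-wise gives the result directly.
byte 0:  33 ⊕  15 =  46
byte 1: 216 ⊕ 107 = 179
byte 2: 101 ⊕ 166 = 195
byte 3:  73 ⊕ 204 = 133
byte 4:  33 ⊕ 229 = 196
byte 5:  21 ⊕ 161 = 180
byte 6: 165 ⊕  84 = 241
byte 7:  34 ⊕  74 = 104
byte 8: 195 ⊕  10 = 201
byte 9: 245 ⊕ 220 =  41
byte 10:  71 ⊕ 208 = 151

00101110 10110011 11000011 10000101 11000100 10110100 11110001 01101000 11001001 00101001 10010111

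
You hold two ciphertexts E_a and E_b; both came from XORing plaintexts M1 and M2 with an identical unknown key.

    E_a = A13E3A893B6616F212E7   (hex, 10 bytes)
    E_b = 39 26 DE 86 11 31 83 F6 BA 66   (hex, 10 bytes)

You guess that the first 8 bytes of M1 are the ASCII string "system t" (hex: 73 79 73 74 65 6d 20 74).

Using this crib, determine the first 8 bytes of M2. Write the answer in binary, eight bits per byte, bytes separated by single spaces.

11101011 01100001 10010111 01111011 01001111 00111010 10110101 01110000

First, E_a ⊕ E_b = (M1 ⊕ K) ⊕ (M2 ⊕ K) = M1 ⊕ M2, so the key drops out. Then M2 = (M1 ⊕ M2) ⊕ M1 over the first 8 bytes.
byte 0: (a1 ⊕ 39) ⊕ 73 = 98 ⊕ 73 = eb
byte 1: (3e ⊕ 26) ⊕ 79 = 18 ⊕ 79 = 61
byte 2: (3a ⊕ de) ⊕ 73 = e4 ⊕ 73 = 97
byte 3: (89 ⊕ 86) ⊕ 74 = 0f ⊕ 74 = 7b
byte 4: (3b ⊕ 11) ⊕ 65 = 2a ⊕ 65 = 4f
byte 5: (66 ⊕ 31) ⊕ 6d = 57 ⊕ 6d = 3a
byte 6: (16 ⊕ 83) ⊕ 20 = 95 ⊕ 20 = b5
byte 7: (f2 ⊕ f6) ⊕ 74 = 04 ⊕ 74 = 70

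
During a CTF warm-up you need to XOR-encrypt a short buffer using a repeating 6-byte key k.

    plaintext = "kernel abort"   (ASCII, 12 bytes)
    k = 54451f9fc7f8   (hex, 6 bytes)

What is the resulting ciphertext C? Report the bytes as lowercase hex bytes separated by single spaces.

3f 20 6d f1 a2 94 74 24 7d f0 b5 8c

The 6-byte key repeats, so the effective keystream is 54 45 1f 9f c7 f8 54 45 1f 9f c7 f8.
byte 0: 6b ⊕ 54 = 3f
byte 1: 65 ⊕ 45 = 20
byte 2: 72 ⊕ 1f = 6d
byte 3: 6e ⊕ 9f = f1
byte 4: 65 ⊕ c7 = a2
byte 5: 6c ⊕ f8 = 94
byte 6: 20 ⊕ 54 = 74
byte 7: 61 ⊕ 45 = 24
byte 8: 62 ⊕ 1f = 7d
byte 9: 6f ⊕ 9f = f0
byte 10: 72 ⊕ c7 = b5
byte 11: 74 ⊕ f8 = 8c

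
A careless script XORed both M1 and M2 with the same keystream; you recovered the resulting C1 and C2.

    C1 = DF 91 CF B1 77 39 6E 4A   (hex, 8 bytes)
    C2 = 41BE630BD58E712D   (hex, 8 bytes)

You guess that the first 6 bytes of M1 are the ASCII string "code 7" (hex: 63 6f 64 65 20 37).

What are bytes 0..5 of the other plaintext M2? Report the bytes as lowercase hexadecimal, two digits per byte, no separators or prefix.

fd40c8df8280

First, C1 ⊕ C2 = (M1 ⊕ K) ⊕ (M2 ⊕ K) = M1 ⊕ M2, so the key drops out. Then M2 = (M1 ⊕ M2) ⊕ M1 over the first 6 bytes.
byte 0: (df ^ 41) ^ 63 = 9e ^ 63 = fd
byte 1: (91 ^ be) ^ 6f = 2f ^ 6f = 40
byte 2: (cf ^ 63) ^ 64 = ac ^ 64 = c8
byte 3: (b1 ^ 0b) ^ 65 = ba ^ 65 = df
byte 4: (77 ^ d5) ^ 20 = a2 ^ 20 = 82
byte 5: (39 ^ 8e) ^ 37 = b7 ^ 37 = 80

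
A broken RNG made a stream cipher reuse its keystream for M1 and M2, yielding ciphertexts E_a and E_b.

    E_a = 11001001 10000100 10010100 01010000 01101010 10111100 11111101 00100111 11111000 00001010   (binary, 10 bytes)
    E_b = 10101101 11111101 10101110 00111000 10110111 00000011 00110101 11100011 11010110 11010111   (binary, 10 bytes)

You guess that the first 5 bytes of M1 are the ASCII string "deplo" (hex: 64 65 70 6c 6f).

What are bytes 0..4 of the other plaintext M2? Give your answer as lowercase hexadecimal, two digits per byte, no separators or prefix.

001c4a04b2

First, E_a ⊕ E_b = (M1 ⊕ K) ⊕ (M2 ⊕ K) = M1 ⊕ M2, so the key drops out. Then M2 = (M1 ⊕ M2) ⊕ M1 over the first 5 bytes.
byte 0: (c9 ^ ad) ^ 64 = 64 ^ 64 = 00
byte 1: (84 ^ fd) ^ 65 = 79 ^ 65 = 1c
byte 2: (94 ^ ae) ^ 70 = 3a ^ 70 = 4a
byte 3: (50 ^ 38) ^ 6c = 68 ^ 6c = 04
byte 4: (6a ^ b7) ^ 6f = dd ^ 6f = b2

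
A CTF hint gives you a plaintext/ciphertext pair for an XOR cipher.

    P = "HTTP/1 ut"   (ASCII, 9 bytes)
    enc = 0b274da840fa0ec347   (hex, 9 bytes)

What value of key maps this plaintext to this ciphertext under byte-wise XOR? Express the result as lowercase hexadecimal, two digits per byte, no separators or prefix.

Since enc = P ⊕ key, XORing both sides with P gives key = P ⊕ enc.
48 ⊕ 0b = 43
54 ⊕ 27 = 73
54 ⊕ 4d = 19
50 ⊕ a8 = f8
2f ⊕ 40 = 6f
31 ⊕ fa = cb
20 ⊕ 0e = 2e
75 ⊕ c3 = b6
74 ⊕ 47 = 33

437319f86fcb2eb633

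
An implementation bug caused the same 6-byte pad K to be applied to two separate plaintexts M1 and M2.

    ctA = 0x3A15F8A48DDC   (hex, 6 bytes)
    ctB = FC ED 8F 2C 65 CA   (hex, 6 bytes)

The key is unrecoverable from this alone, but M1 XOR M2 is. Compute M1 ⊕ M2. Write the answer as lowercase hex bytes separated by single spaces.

ctA ⊕ ctB = (M1 ⊕ K) ⊕ (M2 ⊕ K) = M1 ⊕ M2 — the shared key cancels under XOR.
 58 XOR 252 = 198
 21 XOR 237 = 248
248 XOR 143 = 119
164 XOR  44 = 136
141 XOR 101 = 232
220 XOR 202 =  22

c6 f8 77 88 e8 16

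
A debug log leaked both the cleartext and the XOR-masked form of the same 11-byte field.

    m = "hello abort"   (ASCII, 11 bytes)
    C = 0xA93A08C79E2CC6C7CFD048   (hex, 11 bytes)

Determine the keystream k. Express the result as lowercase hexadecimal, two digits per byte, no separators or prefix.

c15f64abf10ca7a5a0a23c

Since C = m ⊕ k, XORing both sides with m gives k = m ⊕ C.
byte 0: 68 ^ a9 = c1
byte 1: 65 ^ 3a = 5f
byte 2: 6c ^ 08 = 64
byte 3: 6c ^ c7 = ab
byte 4: 6f ^ 9e = f1
byte 5: 20 ^ 2c = 0c
byte 6: 61 ^ c6 = a7
byte 7: 62 ^ c7 = a5
byte 8: 6f ^ cf = a0
byte 9: 72 ^ d0 = a2
byte 10: 74 ^ 48 = 3c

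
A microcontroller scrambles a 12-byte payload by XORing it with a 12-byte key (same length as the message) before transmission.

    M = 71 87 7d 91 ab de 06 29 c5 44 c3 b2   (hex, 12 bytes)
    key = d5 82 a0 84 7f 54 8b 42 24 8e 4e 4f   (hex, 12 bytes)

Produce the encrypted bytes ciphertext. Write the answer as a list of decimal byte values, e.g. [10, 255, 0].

113 ⊕ 213 = 164
135 ⊕ 130 =   5
125 ⊕ 160 = 221
145 ⊕ 132 =  21
171 ⊕ 127 = 212
222 ⊕  84 = 138
  6 ⊕ 139 = 141
 41 ⊕  66 = 107
197 ⊕  36 = 225
 68 ⊕ 142 = 202
195 ⊕  78 = 141
178 ⊕  79 = 253

[164, 5, 221, 21, 212, 138, 141, 107, 225, 202, 141, 253]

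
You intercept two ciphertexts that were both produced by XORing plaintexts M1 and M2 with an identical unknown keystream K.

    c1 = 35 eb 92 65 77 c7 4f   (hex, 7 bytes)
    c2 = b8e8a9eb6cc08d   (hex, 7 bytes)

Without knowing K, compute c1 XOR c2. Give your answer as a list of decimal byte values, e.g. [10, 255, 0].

[141, 3, 59, 142, 27, 7, 194]

c1 ⊕ c2 = (M1 ⊕ K) ⊕ (M2 ⊕ K) = M1 ⊕ M2 — the shared key cancels under XOR.
byte 0: 35 ⊕ b8 = 8d
byte 1: eb ⊕ e8 = 03
byte 2: 92 ⊕ a9 = 3b
byte 3: 65 ⊕ eb = 8e
byte 4: 77 ⊕ 6c = 1b
byte 5: c7 ⊕ c0 = 07
byte 6: 4f ⊕ 8d = c2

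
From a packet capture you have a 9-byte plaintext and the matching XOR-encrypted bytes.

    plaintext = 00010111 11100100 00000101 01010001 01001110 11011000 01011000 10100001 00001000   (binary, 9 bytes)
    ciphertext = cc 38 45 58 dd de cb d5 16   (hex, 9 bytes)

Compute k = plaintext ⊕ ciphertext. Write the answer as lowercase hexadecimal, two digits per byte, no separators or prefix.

Since ciphertext = plaintext ⊕ k, XORing both sides with plaintext gives k = plaintext ⊕ ciphertext.
byte 0: 17 ^ cc = db
byte 1: e4 ^ 38 = dc
byte 2: 05 ^ 45 = 40
byte 3: 51 ^ 58 = 09
byte 4: 4e ^ dd = 93
byte 5: d8 ^ de = 06
byte 6: 58 ^ cb = 93
byte 7: a1 ^ d5 = 74
byte 8: 08 ^ 16 = 1e

dbdc4009930693741e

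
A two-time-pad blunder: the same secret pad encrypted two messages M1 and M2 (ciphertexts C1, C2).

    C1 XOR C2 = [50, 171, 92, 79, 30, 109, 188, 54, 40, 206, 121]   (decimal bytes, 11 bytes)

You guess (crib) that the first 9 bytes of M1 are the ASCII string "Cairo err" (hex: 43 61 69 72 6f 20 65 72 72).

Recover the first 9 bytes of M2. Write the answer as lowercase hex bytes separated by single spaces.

Since C1 ⊕ C2 = M1 ⊕ M2, XORing with the guessed M1 bytes yields the corresponding M2 bytes: M2 = (C1 ⊕ C2) ⊕ M1.
32 XOR 43 = 71
ab XOR 61 = ca
5c XOR 69 = 35
4f XOR 72 = 3d
1e XOR 6f = 71
6d XOR 20 = 4d
bc XOR 65 = d9
36 XOR 72 = 44
28 XOR 72 = 5a

71 ca 35 3d 71 4d d9 44 5a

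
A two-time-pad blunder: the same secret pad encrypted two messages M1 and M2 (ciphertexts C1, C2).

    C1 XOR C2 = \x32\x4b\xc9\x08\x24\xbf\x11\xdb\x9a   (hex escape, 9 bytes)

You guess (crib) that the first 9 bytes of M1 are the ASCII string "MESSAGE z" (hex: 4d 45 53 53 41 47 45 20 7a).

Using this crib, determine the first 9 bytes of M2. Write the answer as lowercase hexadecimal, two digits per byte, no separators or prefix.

Since C1 ⊕ C2 = M1 ⊕ M2, XORing with the guessed M1 bytes yields the corresponding M2 bytes: M2 = (C1 ⊕ C2) ⊕ M1.
byte 0: 32 ^ 4d = 7f
byte 1: 4b ^ 45 = 0e
byte 2: c9 ^ 53 = 9a
byte 3: 08 ^ 53 = 5b
byte 4: 24 ^ 41 = 65
byte 5: bf ^ 47 = f8
byte 6: 11 ^ 45 = 54
byte 7: db ^ 20 = fb
byte 8: 9a ^ 7a = e0

7f0e9a5b65f854fbe0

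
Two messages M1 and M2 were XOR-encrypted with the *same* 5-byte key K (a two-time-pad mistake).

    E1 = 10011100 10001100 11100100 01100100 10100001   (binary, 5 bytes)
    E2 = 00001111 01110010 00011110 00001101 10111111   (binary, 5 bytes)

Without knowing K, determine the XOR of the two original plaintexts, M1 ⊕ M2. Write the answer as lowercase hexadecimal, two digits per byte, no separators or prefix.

E1 ⊕ E2 = (M1 ⊕ K) ⊕ (M2 ⊕ K) = M1 ⊕ M2 — the shared key cancels under XOR.
byte 0: 9c xor 0f = 93
byte 1: 8c xor 72 = fe
byte 2: e4 xor 1e = fa
byte 3: 64 xor 0d = 69
byte 4: a1 xor bf = 1e

93fefa691e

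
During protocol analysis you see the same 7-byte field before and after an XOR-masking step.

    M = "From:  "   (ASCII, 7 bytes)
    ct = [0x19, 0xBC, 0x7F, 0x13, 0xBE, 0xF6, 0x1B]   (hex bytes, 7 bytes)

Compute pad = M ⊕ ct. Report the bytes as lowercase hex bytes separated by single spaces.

5f ce 10 7e 84 d6 3b

Since ct = M ⊕ pad, XORing both sides with M gives pad = M ⊕ ct.
byte 0: 46 ^ 19 = 5f
byte 1: 72 ^ bc = ce
byte 2: 6f ^ 7f = 10
byte 3: 6d ^ 13 = 7e
byte 4: 3a ^ be = 84
byte 5: 20 ^ f6 = d6
byte 6: 20 ^ 1b = 3b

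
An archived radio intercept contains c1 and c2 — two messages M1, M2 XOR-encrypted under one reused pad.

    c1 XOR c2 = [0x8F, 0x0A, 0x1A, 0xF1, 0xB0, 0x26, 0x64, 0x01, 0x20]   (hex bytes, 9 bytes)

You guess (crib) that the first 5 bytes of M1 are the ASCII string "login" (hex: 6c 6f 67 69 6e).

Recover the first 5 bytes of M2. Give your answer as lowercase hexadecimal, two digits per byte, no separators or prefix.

Since c1 ⊕ c2 = M1 ⊕ M2, XORing with the guessed M1 bytes yields the corresponding M2 bytes: M2 = (c1 ⊕ c2) ⊕ M1.
byte 0: 10001111 xor 01101100 = 11100011
byte 1: 00001010 xor 01101111 = 01100101
byte 2: 00011010 xor 01100111 = 01111101
byte 3: 11110001 xor 01101001 = 10011000
byte 4: 10110000 xor 01101110 = 11011110

e3657d98de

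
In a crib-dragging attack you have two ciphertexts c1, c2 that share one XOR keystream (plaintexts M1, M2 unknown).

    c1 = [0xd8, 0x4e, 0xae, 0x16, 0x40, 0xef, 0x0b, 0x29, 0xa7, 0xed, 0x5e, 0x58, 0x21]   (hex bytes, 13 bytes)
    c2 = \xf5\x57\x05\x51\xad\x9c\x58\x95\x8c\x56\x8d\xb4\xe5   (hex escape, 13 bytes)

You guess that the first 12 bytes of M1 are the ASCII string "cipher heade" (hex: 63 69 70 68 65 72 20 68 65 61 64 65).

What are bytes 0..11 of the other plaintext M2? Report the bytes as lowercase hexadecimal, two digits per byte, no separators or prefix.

First, c1 ⊕ c2 = (M1 ⊕ K) ⊕ (M2 ⊕ K) = M1 ⊕ M2, so the key drops out. Then M2 = (M1 ⊕ M2) ⊕ M1 over the first 12 bytes.
byte 0: (d8 xor f5) xor 63 = 2d xor 63 = 4e
byte 1: (4e xor 57) xor 69 = 19 xor 69 = 70
byte 2: (ae xor 05) xor 70 = ab xor 70 = db
byte 3: (16 xor 51) xor 68 = 47 xor 68 = 2f
byte 4: (40 xor ad) xor 65 = ed xor 65 = 88
byte 5: (ef xor 9c) xor 72 = 73 xor 72 = 01
byte 6: (0b xor 58) xor 20 = 53 xor 20 = 73
byte 7: (29 xor 95) xor 68 = bc xor 68 = d4
byte 8: (a7 xor 8c) xor 65 = 2b xor 65 = 4e
byte 9: (ed xor 56) xor 61 = bb xor 61 = da
byte 10: (5e xor 8d) xor 64 = d3 xor 64 = b7
byte 11: (58 xor b4) xor 65 = ec xor 65 = 89

4e70db2f880173d44edab789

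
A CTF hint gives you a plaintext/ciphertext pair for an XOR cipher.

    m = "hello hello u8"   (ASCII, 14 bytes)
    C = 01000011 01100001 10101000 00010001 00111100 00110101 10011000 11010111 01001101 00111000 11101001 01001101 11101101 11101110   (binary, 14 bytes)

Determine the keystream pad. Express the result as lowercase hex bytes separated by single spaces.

Since C = m ⊕ pad, XORing both sides with m gives pad = m ⊕ C.
byte 0: 01101000 xor 01000011 = 00101011
byte 1: 01100101 xor 01100001 = 00000100
byte 2: 01101100 xor 10101000 = 11000100
byte 3: 01101100 xor 00010001 = 01111101
byte 4: 01101111 xor 00111100 = 01010011
byte 5: 00100000 xor 00110101 = 00010101
byte 6: 01101000 xor 10011000 = 11110000
byte 7: 01100101 xor 11010111 = 10110010
byte 8: 01101100 xor 01001101 = 00100001
byte 9: 01101100 xor 00111000 = 01010100
byte 10: 01101111 xor 11101001 = 10000110
byte 11: 00100000 xor 01001101 = 01101101
byte 12: 01110101 xor 11101101 = 10011000
byte 13: 00111000 xor 11101110 = 11010110

2b 04 c4 7d 53 15 f0 b2 21 54 86 6d 98 d6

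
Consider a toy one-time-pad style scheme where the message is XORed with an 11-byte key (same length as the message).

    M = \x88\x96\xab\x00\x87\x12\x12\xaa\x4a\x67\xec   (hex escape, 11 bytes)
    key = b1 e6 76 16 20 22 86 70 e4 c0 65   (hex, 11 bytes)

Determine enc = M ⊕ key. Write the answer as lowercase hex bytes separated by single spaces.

39 70 dd 16 a7 30 94 da ae a7 89

XOR is its own inverse, so applying the key byte-wise gives the result directly.
88 xor b1 = 39
96 xor e6 = 70
ab xor 76 = dd
00 xor 16 = 16
87 xor 20 = a7
12 xor 22 = 30
12 xor 86 = 94
aa xor 70 = da
4a xor e4 = ae
67 xor c0 = a7
ec xor 65 = 89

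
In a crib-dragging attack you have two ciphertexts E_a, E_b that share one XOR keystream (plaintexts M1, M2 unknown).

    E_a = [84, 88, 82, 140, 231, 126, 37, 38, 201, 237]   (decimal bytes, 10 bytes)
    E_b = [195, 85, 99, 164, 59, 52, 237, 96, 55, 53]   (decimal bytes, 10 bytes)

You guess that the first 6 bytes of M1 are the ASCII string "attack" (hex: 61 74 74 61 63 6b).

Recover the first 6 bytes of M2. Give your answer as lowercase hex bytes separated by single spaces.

First, E_a ⊕ E_b = (M1 ⊕ K) ⊕ (M2 ⊕ K) = M1 ⊕ M2, so the key drops out. Then M2 = (M1 ⊕ M2) ⊕ M1 over the first 6 bytes.
byte 0: (54 ^ c3) ^ 61 = 97 ^ 61 = f6
byte 1: (58 ^ 55) ^ 74 = 0d ^ 74 = 79
byte 2: (52 ^ 63) ^ 74 = 31 ^ 74 = 45
byte 3: (8c ^ a4) ^ 61 = 28 ^ 61 = 49
byte 4: (e7 ^ 3b) ^ 63 = dc ^ 63 = bf
byte 5: (7e ^ 34) ^ 6b = 4a ^ 6b = 21

f6 79 45 49 bf 21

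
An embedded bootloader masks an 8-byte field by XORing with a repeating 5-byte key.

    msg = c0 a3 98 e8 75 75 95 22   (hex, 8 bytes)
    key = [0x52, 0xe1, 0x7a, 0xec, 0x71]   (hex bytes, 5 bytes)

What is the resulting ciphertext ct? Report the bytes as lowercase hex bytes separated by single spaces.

92 42 e2 04 04 27 74 58

The 5-byte key repeats, so the effective keystream is 52 e1 7a ec 71 52 e1 7a.
byte 0: c0 xor 52 = 92
byte 1: a3 xor e1 = 42
byte 2: 98 xor 7a = e2
byte 3: e8 xor ec = 04
byte 4: 75 xor 71 = 04
byte 5: 75 xor 52 = 27
byte 6: 95 xor e1 = 74
byte 7: 22 xor 7a = 58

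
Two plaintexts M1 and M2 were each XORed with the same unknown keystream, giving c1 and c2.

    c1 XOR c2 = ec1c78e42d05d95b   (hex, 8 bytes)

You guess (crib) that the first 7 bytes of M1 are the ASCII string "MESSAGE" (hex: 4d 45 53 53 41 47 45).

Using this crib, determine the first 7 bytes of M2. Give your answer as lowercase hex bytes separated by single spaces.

Since c1 ⊕ c2 = M1 ⊕ M2, XORing with the guessed M1 bytes yields the corresponding M2 bytes: M2 = (c1 ⊕ c2) ⊕ M1.
ec xor 4d = a1
1c xor 45 = 59
78 xor 53 = 2b
e4 xor 53 = b7
2d xor 41 = 6c
05 xor 47 = 42
d9 xor 45 = 9c

a1 59 2b b7 6c 42 9c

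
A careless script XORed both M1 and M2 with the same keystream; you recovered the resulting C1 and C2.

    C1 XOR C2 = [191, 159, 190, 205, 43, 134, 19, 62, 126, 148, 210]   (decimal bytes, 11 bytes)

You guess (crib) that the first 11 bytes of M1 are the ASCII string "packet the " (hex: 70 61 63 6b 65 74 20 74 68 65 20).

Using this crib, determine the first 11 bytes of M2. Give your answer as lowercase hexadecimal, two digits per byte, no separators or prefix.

cffedda64ef2334a16f1f2

Since C1 ⊕ C2 = M1 ⊕ M2, XORing with the guessed M1 bytes yields the corresponding M2 bytes: M2 = (C1 ⊕ C2) ⊕ M1.
byte 0: 191 xor 112 = 207
byte 1: 159 xor  97 = 254
byte 2: 190 xor  99 = 221
byte 3: 205 xor 107 = 166
byte 4:  43 xor 101 =  78
byte 5: 134 xor 116 = 242
byte 6:  19 xor  32 =  51
byte 7:  62 xor 116 =  74
byte 8: 126 xor 104 =  22
byte 9: 148 xor 101 = 241
byte 10: 210 xor  32 = 242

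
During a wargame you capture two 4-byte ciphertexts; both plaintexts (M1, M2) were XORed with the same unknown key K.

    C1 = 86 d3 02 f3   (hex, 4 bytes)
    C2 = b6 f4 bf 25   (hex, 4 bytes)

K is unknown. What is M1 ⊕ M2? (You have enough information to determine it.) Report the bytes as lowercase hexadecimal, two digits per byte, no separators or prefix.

C1 ⊕ C2 = (M1 ⊕ K) ⊕ (M2 ⊕ K) = M1 ⊕ M2 — the shared key cancels under XOR.
134 XOR 182 =  48
211 XOR 244 =  39
  2 XOR 191 = 189
243 XOR  37 = 214

3027bdd6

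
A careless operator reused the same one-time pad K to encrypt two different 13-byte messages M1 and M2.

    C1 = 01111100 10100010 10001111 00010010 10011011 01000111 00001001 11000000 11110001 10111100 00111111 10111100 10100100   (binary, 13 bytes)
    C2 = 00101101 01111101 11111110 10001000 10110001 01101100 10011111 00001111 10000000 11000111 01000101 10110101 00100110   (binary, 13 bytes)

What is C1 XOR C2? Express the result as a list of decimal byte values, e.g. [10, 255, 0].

C1 ⊕ C2 = (M1 ⊕ K) ⊕ (M2 ⊕ K) = M1 ⊕ M2 — the shared key cancels under XOR.
7c xor 2d = 51
a2 xor 7d = df
8f xor fe = 71
12 xor 88 = 9a
9b xor b1 = 2a
47 xor 6c = 2b
09 xor 9f = 96
c0 xor 0f = cf
f1 xor 80 = 71
bc xor c7 = 7b
3f xor 45 = 7a
bc xor b5 = 09
a4 xor 26 = 82

[81, 223, 113, 154, 42, 43, 150, 207, 113, 123, 122, 9, 130]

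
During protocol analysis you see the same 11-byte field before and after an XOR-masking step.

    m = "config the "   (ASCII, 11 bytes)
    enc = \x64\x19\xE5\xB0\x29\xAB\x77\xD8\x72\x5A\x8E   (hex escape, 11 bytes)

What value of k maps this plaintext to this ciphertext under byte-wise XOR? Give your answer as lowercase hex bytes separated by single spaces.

Since enc = m ⊕ k, XORing both sides with m gives k = m ⊕ enc.
63 ^ 64 = 07
6f ^ 19 = 76
6e ^ e5 = 8b
66 ^ b0 = d6
69 ^ 29 = 40
67 ^ ab = cc
20 ^ 77 = 57
74 ^ d8 = ac
68 ^ 72 = 1a
65 ^ 5a = 3f
20 ^ 8e = ae

07 76 8b d6 40 cc 57 ac 1a 3f ae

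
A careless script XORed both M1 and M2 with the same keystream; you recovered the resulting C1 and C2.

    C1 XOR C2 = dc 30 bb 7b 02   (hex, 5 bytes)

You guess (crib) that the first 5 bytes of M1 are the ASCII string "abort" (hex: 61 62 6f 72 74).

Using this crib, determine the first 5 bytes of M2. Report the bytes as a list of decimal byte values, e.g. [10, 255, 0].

[189, 82, 212, 9, 118]

Since C1 ⊕ C2 = M1 ⊕ M2, XORing with the guessed M1 bytes yields the corresponding M2 bytes: M2 = (C1 ⊕ C2) ⊕ M1.
byte 0: 220 XOR  97 = 189
byte 1:  48 XOR  98 =  82
byte 2: 187 XOR 111 = 212
byte 3: 123 XOR 114 =   9
byte 4:   2 XOR 116 = 118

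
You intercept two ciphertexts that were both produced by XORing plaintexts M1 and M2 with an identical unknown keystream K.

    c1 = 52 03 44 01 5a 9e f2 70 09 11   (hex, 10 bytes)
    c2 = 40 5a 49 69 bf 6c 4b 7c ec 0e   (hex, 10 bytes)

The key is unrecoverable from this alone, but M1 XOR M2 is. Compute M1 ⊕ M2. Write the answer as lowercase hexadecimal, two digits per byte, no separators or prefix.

12590d68e5f2b90ce51f

c1 ⊕ c2 = (M1 ⊕ K) ⊕ (M2 ⊕ K) = M1 ⊕ M2 — the shared key cancels under XOR.
52 ⊕ 40 = 12
03 ⊕ 5a = 59
44 ⊕ 49 = 0d
01 ⊕ 69 = 68
5a ⊕ bf = e5
9e ⊕ 6c = f2
f2 ⊕ 4b = b9
70 ⊕ 7c = 0c
09 ⊕ ec = e5
11 ⊕ 0e = 1f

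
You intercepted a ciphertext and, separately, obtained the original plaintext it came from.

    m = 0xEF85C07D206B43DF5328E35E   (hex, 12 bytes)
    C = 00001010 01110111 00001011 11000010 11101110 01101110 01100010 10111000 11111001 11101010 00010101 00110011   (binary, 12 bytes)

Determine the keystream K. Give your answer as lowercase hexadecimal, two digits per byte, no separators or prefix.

e5f2cbbfce052167aac2f66d

Since C = m ⊕ K, XORing both sides with m gives K = m ⊕ C.
239 XOR  10 = 229
133 XOR 119 = 242
192 XOR  11 = 203
125 XOR 194 = 191
 32 XOR 238 = 206
107 XOR 110 =   5
 67 XOR  98 =  33
223 XOR 184 = 103
 83 XOR 249 = 170
 40 XOR 234 = 194
227 XOR  21 = 246
 94 XOR  51 = 109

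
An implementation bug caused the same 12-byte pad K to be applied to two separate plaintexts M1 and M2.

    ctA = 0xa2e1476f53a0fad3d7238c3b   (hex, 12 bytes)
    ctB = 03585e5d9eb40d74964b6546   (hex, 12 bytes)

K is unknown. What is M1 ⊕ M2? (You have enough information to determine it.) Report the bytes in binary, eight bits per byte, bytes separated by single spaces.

ctA ⊕ ctB = (M1 ⊕ K) ⊕ (M2 ⊕ K) = M1 ⊕ M2 — the shared key cancels under XOR.
byte 0: 10100010 XOR 00000011 = 10100001
byte 1: 11100001 XOR 01011000 = 10111001
byte 2: 01000111 XOR 01011110 = 00011001
byte 3: 01101111 XOR 01011101 = 00110010
byte 4: 01010011 XOR 10011110 = 11001101
byte 5: 10100000 XOR 10110100 = 00010100
byte 6: 11111010 XOR 00001101 = 11110111
byte 7: 11010011 XOR 01110100 = 10100111
byte 8: 11010111 XOR 10010110 = 01000001
byte 9: 00100011 XOR 01001011 = 01101000
byte 10: 10001100 XOR 01100101 = 11101001
byte 11: 00111011 XOR 01000110 = 01111101

10100001 10111001 00011001 00110010 11001101 00010100 11110111 10100111 01000001 01101000 11101001 01111101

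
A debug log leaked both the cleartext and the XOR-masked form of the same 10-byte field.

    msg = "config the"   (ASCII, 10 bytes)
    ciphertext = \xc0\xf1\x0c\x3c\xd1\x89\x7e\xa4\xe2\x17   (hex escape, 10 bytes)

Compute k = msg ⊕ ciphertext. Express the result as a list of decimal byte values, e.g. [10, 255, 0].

Since ciphertext = msg ⊕ k, XORing both sides with msg gives k = msg ⊕ ciphertext.
63 ^ c0 = a3
6f ^ f1 = 9e
6e ^ 0c = 62
66 ^ 3c = 5a
69 ^ d1 = b8
67 ^ 89 = ee
20 ^ 7e = 5e
74 ^ a4 = d0
68 ^ e2 = 8a
65 ^ 17 = 72

[163, 158, 98, 90, 184, 238, 94, 208, 138, 114]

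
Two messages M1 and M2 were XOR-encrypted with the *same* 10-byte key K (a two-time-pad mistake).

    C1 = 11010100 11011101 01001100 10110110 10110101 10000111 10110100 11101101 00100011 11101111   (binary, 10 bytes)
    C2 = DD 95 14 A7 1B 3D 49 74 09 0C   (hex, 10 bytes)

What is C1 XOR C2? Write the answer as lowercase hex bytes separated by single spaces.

09 48 58 11 ae ba fd 99 2a e3

C1 ⊕ C2 = (M1 ⊕ K) ⊕ (M2 ⊕ K) = M1 ⊕ M2 — the shared key cancels under XOR.
byte 0: d4 ⊕ dd = 09
byte 1: dd ⊕ 95 = 48
byte 2: 4c ⊕ 14 = 58
byte 3: b6 ⊕ a7 = 11
byte 4: b5 ⊕ 1b = ae
byte 5: 87 ⊕ 3d = ba
byte 6: b4 ⊕ 49 = fd
byte 7: ed ⊕ 74 = 99
byte 8: 23 ⊕ 09 = 2a
byte 9: ef ⊕ 0c = e3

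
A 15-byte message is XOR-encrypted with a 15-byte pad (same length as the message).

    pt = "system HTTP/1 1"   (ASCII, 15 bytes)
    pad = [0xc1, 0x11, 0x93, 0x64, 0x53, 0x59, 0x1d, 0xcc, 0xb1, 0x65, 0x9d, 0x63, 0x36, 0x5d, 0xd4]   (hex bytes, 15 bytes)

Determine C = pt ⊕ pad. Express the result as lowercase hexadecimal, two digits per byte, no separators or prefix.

b268e01036343d84e531cd4c077de5

XOR is its own inverse, so applying the key byte-wise gives the result directly.
73 ^ c1 = b2
79 ^ 11 = 68
73 ^ 93 = e0
74 ^ 64 = 10
65 ^ 53 = 36
6d ^ 59 = 34
20 ^ 1d = 3d
48 ^ cc = 84
54 ^ b1 = e5
54 ^ 65 = 31
50 ^ 9d = cd
2f ^ 63 = 4c
31 ^ 36 = 07
20 ^ 5d = 7d
31 ^ d4 = e5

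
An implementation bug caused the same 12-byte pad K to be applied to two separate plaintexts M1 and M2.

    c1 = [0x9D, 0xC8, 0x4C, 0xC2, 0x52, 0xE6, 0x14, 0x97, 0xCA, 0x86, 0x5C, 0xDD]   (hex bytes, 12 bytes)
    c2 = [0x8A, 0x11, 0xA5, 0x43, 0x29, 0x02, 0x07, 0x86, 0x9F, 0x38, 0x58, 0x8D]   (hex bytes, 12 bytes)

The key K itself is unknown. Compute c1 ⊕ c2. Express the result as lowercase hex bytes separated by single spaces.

17 d9 e9 81 7b e4 13 11 55 be 04 50

c1 ⊕ c2 = (M1 ⊕ K) ⊕ (M2 ⊕ K) = M1 ⊕ M2 — the shared key cancels under XOR.
10011101 ⊕ 10001010 = 00010111
11001000 ⊕ 00010001 = 11011001
01001100 ⊕ 10100101 = 11101001
11000010 ⊕ 01000011 = 10000001
01010010 ⊕ 00101001 = 01111011
11100110 ⊕ 00000010 = 11100100
00010100 ⊕ 00000111 = 00010011
10010111 ⊕ 10000110 = 00010001
11001010 ⊕ 10011111 = 01010101
10000110 ⊕ 00111000 = 10111110
01011100 ⊕ 01011000 = 00000100
11011101 ⊕ 10001101 = 01010000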